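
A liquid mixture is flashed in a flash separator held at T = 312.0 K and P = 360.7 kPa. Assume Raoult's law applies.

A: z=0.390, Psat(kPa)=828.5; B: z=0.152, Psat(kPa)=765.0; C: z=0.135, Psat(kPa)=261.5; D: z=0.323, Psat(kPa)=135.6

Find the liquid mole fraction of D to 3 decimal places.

x_D = 0.533

Raoult's law: Kᵢ = Pᵢˢᵃᵗ/P = Pᵢˢᵃᵗ/360.7.
  K_A = 828.5/360.7 = 2.29692, K_B = 765.0/360.7 = 2.12088, K_C = 261.5/360.7 = 0.72498, K_D = 135.6/360.7 = 0.37594
Rachford–Rice: g(ψ) = Σ zᵢ(Kᵢ−1)/(1+ψ(Kᵢ−1)) = 0.
g(0) = ΣzᵢKᵢ − 1 = 0.437 and g(1) = 1 − Σzᵢ/Kᵢ = -0.287, so a root lies in (0, 1).
Iterate (Newton) starting at ψ = 0.48:
  ψ = 0.480: g = 0.0920, g' = -0.600 → ψ = 0.633
  ψ = 0.633: g = -0.0009, g' = -0.622 → ψ = 0.632
Converged at ψ = 0.632.
Compositions from xᵢ = zᵢ/(1+ψ(Kᵢ−1)), yᵢ = Kᵢxᵢ:
  A: x = 0.214, y = 0.492
  B: x = 0.089, y = 0.189
  C: x = 0.163, y = 0.118
  D: x = 0.533, y = 0.200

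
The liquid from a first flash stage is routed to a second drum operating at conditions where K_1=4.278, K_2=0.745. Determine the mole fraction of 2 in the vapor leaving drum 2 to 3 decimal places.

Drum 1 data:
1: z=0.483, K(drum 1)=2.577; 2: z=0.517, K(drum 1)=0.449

Drum 1:
Rachford–Rice: g(ψ₁) = Σ zᵢ(Kᵢ−1)/(1+ψ₁(Kᵢ−1)) = 0.
Feasibility: ΣzᵢKᵢ = 1.477, Σzᵢ/Kᵢ = 1.339 — both > 1, two phases present.
Binary case is linear: z₁(K₁−1)(1+ψ₁(K₂−1)) + z₂(K₂−1)(1+ψ₁(K₁−1)) = 0
⇒ ψ₁ = [z₁(K₁−1)+z₂(K₂−1)] / [−(K₁−1)(K₂−1)] = 0.4768/0.8689 = 0.549
Drum-1 compositions:
  1: x = 0.259, y = 0.667
  2: x = 0.741, y = 0.333
Drum-2 feed = drum-1 liquid: z₂ = (0.2589, 0.7411).
Drum 2:
Let ψ₂ = V/F and solve Σ zᵢ(Kᵢ−1)/(1+ψ₂(Kᵢ−1)) = 0.
Feasibility: ΣzᵢKᵢ = 1.660, Σzᵢ/Kᵢ = 1.055 — both > 1, two phases present.
Binary case is linear: z₁(K₁−1)(1+ψ₂(K₂−1)) + z₂(K₂−1)(1+ψ₂(K₁−1)) = 0
⇒ ψ₂ = [z₁(K₁−1)+z₂(K₂−1)] / [−(K₁−1)(K₂−1)] = 0.6598/0.8359 = 0.789
  1: x = 0.072, y = 0.309
  2: x = 0.928, y = 0.691

y_2 (drum 2) = 0.691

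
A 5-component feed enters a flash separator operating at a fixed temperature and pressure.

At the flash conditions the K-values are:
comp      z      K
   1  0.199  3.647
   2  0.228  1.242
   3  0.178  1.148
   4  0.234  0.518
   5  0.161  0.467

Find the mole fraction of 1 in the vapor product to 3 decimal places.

y_1 = 0.287

Rachford–Rice: g(V/F) = Σ zᵢ(Kᵢ−1)/(1+V/F(Kᵢ−1)) = 0.
Check two-phase: ΣzᵢKᵢ = 1.410 > 1 and Σzᵢ/Kᵢ = 1.190 > 1, so g(0) = 0.410 > 0 and g(1) = -0.190 < 0.
Iterate (Newton) starting at V/F = 0.44:
  V/F = 0.440: g = 0.0627, g' = -0.478 → V/F = 0.571
  V/F = 0.571: g = 0.0034, g' = -0.433 → V/F = 0.579
Converged at V/F = 0.579.
Compositions from xᵢ = zᵢ/(1+V/F(Kᵢ−1)), yᵢ = Kᵢxᵢ:
  1: x = 0.079, y = 0.287
  2: x = 0.200, y = 0.248
  3: x = 0.164, y = 0.188
  4: x = 0.325, y = 0.168
  5: x = 0.233, y = 0.109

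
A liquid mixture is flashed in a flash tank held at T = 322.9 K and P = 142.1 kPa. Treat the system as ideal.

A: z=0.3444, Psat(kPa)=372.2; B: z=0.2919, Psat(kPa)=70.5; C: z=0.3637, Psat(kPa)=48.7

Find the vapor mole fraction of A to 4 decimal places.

Raoult's law: Kᵢ = Pᵢˢᵃᵗ/P = Pᵢˢᵃᵗ/142.1.
  K_A = 372.2/142.1 = 2.619282, K_B = 70.5/142.1 = 0.496129, K_C = 48.7/142.1 = 0.342716
Rachford–Rice: g(ψ) = Σ zᵢ(Kᵢ−1)/(1+ψ(Kᵢ−1)) = 0.
Check two-phase: ΣzᵢKᵢ = 1.1715 > 1 and Σzᵢ/Kᵢ = 1.7811 > 1, so g(0) = 0.1715 > 0 and g(1) = -0.7811 < 0.
Newton–Raphson from ψ = 0.5:
  ψ = 0.5000: g = -0.24452, g' = -0.7568 → ψ = 0.1769
  ψ = 0.1769: g = 0.00152, g' = -0.8362 → ψ = 0.1787
Converged at ψ = 0.1787.
Compositions from xᵢ = zᵢ/(1+ψ(Kᵢ−1)), yᵢ = Kᵢxᵢ:
  A: x = 0.2671, y = 0.6996
  B: x = 0.3208, y = 0.1592
  C: x = 0.4121, y = 0.1412

y_A = 0.6996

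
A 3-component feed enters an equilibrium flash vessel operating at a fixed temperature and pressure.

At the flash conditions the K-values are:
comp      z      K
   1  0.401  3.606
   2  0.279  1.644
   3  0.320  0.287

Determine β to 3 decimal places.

β = 0.736

Iterate (Newton) starting at β = 0.5:
  β = 0.500: g = 0.2351, g' = -0.973 → β = 0.742
  β = 0.742: g = -0.0064, g' = -1.102 → β = 0.736
Converged at β = 0.736.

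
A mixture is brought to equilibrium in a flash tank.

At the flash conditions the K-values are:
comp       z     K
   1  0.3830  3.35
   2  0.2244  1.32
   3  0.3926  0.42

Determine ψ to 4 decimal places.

Let ψ = V/F and solve Σ zᵢ(Kᵢ−1)/(1+ψ(Kᵢ−1)) = 0.
Check two-phase: ΣzᵢKᵢ = 1.7441 > 1 and Σzᵢ/Kᵢ = 1.2191 > 1, so g(0) = 0.7441 > 0 and g(1) = -0.2191 < 0.
Iterate (Newton) starting at ψ = 0.31:
  ψ = 0.3100: g = 0.30841, g' = -0.9233 → ψ = 0.6440
  ψ = 0.6440: g = 0.05414, g' = -0.6871 → ψ = 0.7228
  ψ = 0.7228: g = -0.00025, g' = -0.6972 → ψ = 0.7225
Converged at ψ = 0.7225.

ψ = 0.7225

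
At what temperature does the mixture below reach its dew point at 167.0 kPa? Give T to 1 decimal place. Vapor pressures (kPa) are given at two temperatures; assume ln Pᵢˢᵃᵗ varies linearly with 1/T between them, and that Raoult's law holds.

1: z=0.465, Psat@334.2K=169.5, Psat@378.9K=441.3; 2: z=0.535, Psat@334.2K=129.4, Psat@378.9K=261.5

Dew-point temperature: Σzᵢ·P/Pᵢˢᵃᵗ(T) = 1. Interpolate ln Pᵢˢᵃᵗ = aᵢ + bᵢ/T.
  T = 334.2 K: ΣzᵢP/Pᵢˢᵃᵗ = 1.1486
  T = 378.9 K: ΣzᵢP/Pᵢˢᵃᵗ = 0.5176
  T = 356.5 K: ΣzᵢP/Pᵢˢᵃᵗ = 0.7513
  T = 345.4 K: ΣzᵢP/Pᵢˢᵃᵗ = 0.9212
  T = 339.8 K: ΣzᵢP/Pᵢˢᵃᵗ = 1.0266
  T = 342.6 K: ΣzᵢP/Pᵢˢᵃᵗ = 0.9721
  T = 341.2 K: ΣzᵢP/Pᵢˢᵃᵗ = 0.9989
Interpolating between 339.8 K and 341.2 K gives T ≈ 341.1 K.

T = 341.1 K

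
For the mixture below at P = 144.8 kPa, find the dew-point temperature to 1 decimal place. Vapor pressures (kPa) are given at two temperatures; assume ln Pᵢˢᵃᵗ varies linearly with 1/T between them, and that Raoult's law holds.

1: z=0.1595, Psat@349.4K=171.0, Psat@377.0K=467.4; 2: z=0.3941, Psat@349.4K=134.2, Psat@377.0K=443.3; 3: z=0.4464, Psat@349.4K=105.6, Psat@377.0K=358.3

Dew-point temperature: Σzᵢ·P/Pᵢˢᵃᵗ(T) = 1. Interpolate ln Pᵢˢᵃᵗ = aᵢ + bᵢ/T.
  T = 349.4 K: ΣzᵢP/Pᵢˢᵃᵗ = 1.1724
  T = 377.0 K: ΣzᵢP/Pᵢˢᵃᵗ = 0.3585
  T = 363.2 K: ΣzᵢP/Pᵢˢᵃᵗ = 0.6335
  T = 356.3 K: ΣzᵢP/Pᵢˢᵃᵗ = 0.8566
  T = 352.9 K: ΣzᵢP/Pᵢˢᵃᵗ = 0.9983
  T = 351.1 K: ΣzᵢP/Pᵢˢᵃᵗ = 1.0839
Interpolating between 351.1 K and 352.9 K gives T ≈ 352.9 K.

T = 352.9 K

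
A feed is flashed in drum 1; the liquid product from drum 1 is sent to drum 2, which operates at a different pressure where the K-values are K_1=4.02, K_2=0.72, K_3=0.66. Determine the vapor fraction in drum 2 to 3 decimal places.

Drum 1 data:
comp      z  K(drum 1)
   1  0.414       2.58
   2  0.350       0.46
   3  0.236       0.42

Drum 1:
Let ψ₁ = V/F and solve Σ zᵢ(Kᵢ−1)/(1+ψ₁(Kᵢ−1)) = 0.
Feasibility: ΣzᵢKᵢ = 1.328, Σzᵢ/Kᵢ = 1.483 — both > 1, two phases present.
Newton iteration, ψ₁⁰ = 0.4:
  ψ₁ = 0.400: g = -0.0185, g' = -0.689 → ψ₁ = 0.373
Converged at ψ₁ = 0.373.
Drum-1 compositions:
  1: x = 0.260, y = 0.672
  2: x = 0.438, y = 0.202
  3: x = 0.301, y = 0.127
Drum-2 feed = drum-1 liquid: z₂ = (0.2604, 0.4384, 0.3012).
Drum 2:
Newton iteration, ψ₂⁰ = 0.5:
  ψ₂ = 0.500: g = 0.0472, g' = -0.474 → ψ₂ = 0.600
  ψ₂ = 0.600: g = 0.0036, g' = -0.405 → ψ₂ = 0.609
Converged at ψ₂ = 0.609.
  1: x = 0.092, y = 0.369
  2: x = 0.528, y = 0.380
  3: x = 0.380, y = 0.251

V/F (drum 2) = 0.609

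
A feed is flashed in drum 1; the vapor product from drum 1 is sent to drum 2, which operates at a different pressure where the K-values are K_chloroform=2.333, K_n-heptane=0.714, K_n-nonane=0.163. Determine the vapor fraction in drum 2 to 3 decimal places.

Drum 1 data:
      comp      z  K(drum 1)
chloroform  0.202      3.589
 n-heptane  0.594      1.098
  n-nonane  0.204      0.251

Drum 1:
Rachford–Rice: g(ψ₁) = Σ zᵢ(Kᵢ−1)/(1+ψ₁(Kᵢ−1)) = 0.
Feasibility: ΣzᵢKᵢ = 1.428, Σzᵢ/Kᵢ = 1.410 — both > 1, two phases present.
Newton–Raphson from ψ₁ = 0.5:
  ψ₁ = 0.500: g = 0.0391, g' = -0.555 → ψ₁ = 0.571
  ψ₁ = 0.571: g = -0.0006, g' = -0.575 → ψ₁ = 0.570
Converged at ψ₁ = 0.570.
Drum-1 compositions:
  chloroform: x = 0.082, y = 0.293
  n-heptane: x = 0.563, y = 0.618
  n-nonane: x = 0.356, y = 0.089
Drum-2 feed = drum-1 vapor: z₂ = (0.2930, 0.6177, 0.0893).
Drum 2:
Newton–Raphson from ψ₂ = 0.52:
  ψ₂ = 0.520: g = -0.1092, g' = -0.447 → ψ₂ = 0.276
  ψ₂ = 0.276: g = -0.0035, g' = -0.444 → ψ₂ = 0.268
Converged at ψ₂ = 0.268.
  chloroform: x = 0.216, y = 0.504
  n-heptane: x = 0.669, y = 0.478
  n-nonane: x = 0.115, y = 0.019

V/F (drum 2) = 0.268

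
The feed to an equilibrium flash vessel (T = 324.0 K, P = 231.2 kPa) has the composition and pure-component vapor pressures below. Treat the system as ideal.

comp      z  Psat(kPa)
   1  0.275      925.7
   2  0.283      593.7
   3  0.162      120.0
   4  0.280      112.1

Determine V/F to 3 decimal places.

V/F = 0.901

Raoult's law: Kᵢ = Pᵢˢᵃᵗ/P = Pᵢˢᵃᵗ/231.2.
  K_1 = 925.7/231.2 = 4.00389, K_2 = 593.7/231.2 = 2.56791, K_3 = 120.0/231.2 = 0.51903, K_4 = 112.1/231.2 = 0.48486
Iterate (Newton) starting at V/F = 0.5:
  V/F = 0.500: g = 0.2820, g' = -0.815 → V/F = 0.846
  V/F = 0.846: g = 0.0369, g' = -0.666 → V/F = 0.901
Converged at V/F = 0.901.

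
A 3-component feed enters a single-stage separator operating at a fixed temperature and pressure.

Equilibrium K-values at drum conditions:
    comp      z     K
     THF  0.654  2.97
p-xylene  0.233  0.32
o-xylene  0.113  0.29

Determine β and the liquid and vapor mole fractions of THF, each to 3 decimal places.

Material balance + equilibrium reduce to Σ zᵢ(Kᵢ−1)/(1+β(Kᵢ−1)) = 0.
g(0) = ΣzᵢKᵢ − 1 = 1.050 and g(1) = 1 − Σzᵢ/Kᵢ = -0.338, so a root lies in (0, 1).
Newton–Raphson from β = 0.39:
  β = 0.390: g = 0.4020, g' = -1.120 → β = 0.749
  β = 0.749: g = 0.0263, g' = -1.121 → β = 0.772
Converged at β = 0.772.
Compositions from xᵢ = zᵢ/(1+β(Kᵢ−1)), yᵢ = Kᵢxᵢ:
  THF: x = 0.259, y = 0.771
  p-xylene: x = 0.490, y = 0.157
  o-xylene: x = 0.250, y = 0.073

β = 0.772, x_THF = 0.259, y_THF = 0.771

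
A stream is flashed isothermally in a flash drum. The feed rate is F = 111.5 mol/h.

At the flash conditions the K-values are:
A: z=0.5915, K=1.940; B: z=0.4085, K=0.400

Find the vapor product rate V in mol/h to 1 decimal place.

V = 61.5 mol/h

Material balance + equilibrium reduce to Σ zᵢ(Kᵢ−1)/(1+ψ(Kᵢ−1)) = 0.
g(0) = ΣzᵢKᵢ − 1 = 0.3109 and g(1) = 1 − Σzᵢ/Kᵢ = -0.3261, so a root lies in (0, 1).
Newton–Raphson from ψ = 0.56:
  ψ = 0.5600: g = -0.00486, g' = -0.5579 → ψ = 0.5513
Converged at ψ = 0.5513.
Then V = ψ·F = 0.5513·111.5 = 61.5 mol/h and L = F − V = 50.0 mol/h.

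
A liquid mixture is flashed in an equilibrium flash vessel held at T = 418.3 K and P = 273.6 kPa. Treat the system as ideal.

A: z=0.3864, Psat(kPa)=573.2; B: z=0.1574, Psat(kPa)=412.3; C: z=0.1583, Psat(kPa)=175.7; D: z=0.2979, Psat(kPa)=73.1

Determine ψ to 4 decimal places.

ψ = 0.3759

Raoult's law: Kᵢ = Pᵢˢᵃᵗ/P = Pᵢˢᵃᵗ/273.6.
  K_A = 573.2/273.6 = 2.095029, K_B = 412.3/273.6 = 1.506944, K_C = 175.7/273.6 = 0.642178, K_D = 73.1/273.6 = 0.267178
Iterate (Newton) starting at ψ = 0.43:
  ψ = 0.4300: g = -0.03251, g' = -0.6108 → ψ = 0.3768
  ψ = 0.3768: g = -0.00051, g' = -0.5931 → ψ = 0.3759
Converged at ψ = 0.3759.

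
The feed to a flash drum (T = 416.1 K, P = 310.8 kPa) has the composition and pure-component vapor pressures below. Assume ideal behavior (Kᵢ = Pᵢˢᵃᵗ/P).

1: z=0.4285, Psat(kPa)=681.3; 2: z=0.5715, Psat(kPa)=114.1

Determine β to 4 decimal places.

β = 0.1976

Raoult's law: Kᵢ = Pᵢˢᵃᵗ/P = Pᵢˢᵃᵗ/310.8.
  K_1 = 681.3/310.8 = 2.192085, K_2 = 114.1/310.8 = 0.367117
Binary case is linear: z₁(K₁−1)(1+β(K₂−1)) + z₂(K₂−1)(1+β(K₁−1)) = 0
⇒ β = [z₁(K₁−1)+z₂(K₂−1)] / [−(K₁−1)(K₂−1)] = 0.14912/0.75445 = 0.1976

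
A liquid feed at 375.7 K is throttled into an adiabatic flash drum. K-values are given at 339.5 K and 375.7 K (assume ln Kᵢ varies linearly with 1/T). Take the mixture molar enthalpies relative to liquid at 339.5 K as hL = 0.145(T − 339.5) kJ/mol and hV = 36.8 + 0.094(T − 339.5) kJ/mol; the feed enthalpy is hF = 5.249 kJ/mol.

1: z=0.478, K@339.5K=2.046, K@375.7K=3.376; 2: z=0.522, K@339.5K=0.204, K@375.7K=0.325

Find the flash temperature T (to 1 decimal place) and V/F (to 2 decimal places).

T = 341.5 K, V/F = 0.13

Adiabatic flash: solve Rachford–Rice at each trial T, then check hF = ψ·hV(T) + (1−ψ)·hL(T).
  T = 339.5 K: K = (2.046, 0.204), RR gives ψ = 0.101, H_out = 3.734 kJ/mol
  T = 375.7 K: K = (3.376, 0.325), RR gives ψ = 0.488, H_out = 22.322 kJ/mol
  T = 357.6 K: K = (2.662, 0.261), RR gives ψ = 0.332, H_out = 14.546 kJ/mol
  T = 348.6 K: K = (2.343, 0.231), RR gives ψ = 0.233, H_out = 9.798 kJ/mol
  T = 344.1 K: K = (2.193, 0.218), RR gives ψ = 0.173, H_out = 7.010 kJ/mol
  T = 341.8 K: K = (2.119, 0.211), RR gives ψ = 0.139, H_out = 5.435 kJ/mol
Linear interpolation between T = 339.5 (H_out = 3.734) and T = 341.8 (H_out = 5.435) on hF = 5.249 gives T ≈ 341.5 K, at which ψ = 0.13.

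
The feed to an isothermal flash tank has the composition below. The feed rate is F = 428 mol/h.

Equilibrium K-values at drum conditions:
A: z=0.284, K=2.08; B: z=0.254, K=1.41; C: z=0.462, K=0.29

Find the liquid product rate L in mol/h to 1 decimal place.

L = 367.6 mol/h

Let ψ = V/F and solve Σ zᵢ(Kᵢ−1)/(1+ψ(Kᵢ−1)) = 0.
Feasibility: ΣzᵢKᵢ = 1.083, Σzᵢ/Kᵢ = 1.910 — both > 1, two phases present.
Newton–Raphson from ψ = 0.5:
  ψ = 0.500: g = -0.2230, g' = -0.729 → ψ = 0.194
  ψ = 0.194: g = -0.0304, g' = -0.576 → ψ = 0.141
Converged at ψ = 0.141.
Then V = ψ·F = 0.1412·428 = 60.4 mol/h and L = F − V = 367.6 mol/h.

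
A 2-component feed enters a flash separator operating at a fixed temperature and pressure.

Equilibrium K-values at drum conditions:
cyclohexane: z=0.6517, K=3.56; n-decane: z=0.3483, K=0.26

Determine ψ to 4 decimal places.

ψ = 0.7446

Material balance + equilibrium reduce to Σ zᵢ(Kᵢ−1)/(1+ψ(Kᵢ−1)) = 0.
Feasibility: ΣzᵢKᵢ = 2.4106, Σzᵢ/Kᵢ = 1.5227 — both > 1, two phases present.
Newton–Raphson from ψ = 0.5:
  ψ = 0.5000: g = 0.32262, g' = -1.3021 → ψ = 0.7478
  ψ = 0.7478: g = -0.00457, g' = -1.4589 → ψ = 0.7446
Converged at ψ = 0.7446.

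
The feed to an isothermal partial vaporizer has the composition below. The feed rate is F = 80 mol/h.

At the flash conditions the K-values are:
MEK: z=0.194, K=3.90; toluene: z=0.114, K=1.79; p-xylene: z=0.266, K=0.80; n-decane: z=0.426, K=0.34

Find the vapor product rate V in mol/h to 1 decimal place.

Let ψ = V/F and solve Σ zᵢ(Kᵢ−1)/(1+ψ(Kᵢ−1)) = 0.
Check two-phase: ΣzᵢKᵢ = 1.318 > 1 and Σzᵢ/Kᵢ = 1.699 > 1, so g(0) = 0.318 > 0 and g(1) = -0.699 < 0.
Iterate (Newton) starting at ψ = 0.57:
  ψ = 0.570: g = -0.2366, g' = -0.756 → ψ = 0.257
  ψ = 0.257: g = 0.0025, g' = -0.866 → ψ = 0.260
Converged at ψ = 0.260.
Then V = ψ·F = 0.2599·80 = 20.8 mol/h and L = F − V = 59.2 mol/h.

V = 20.8 mol/h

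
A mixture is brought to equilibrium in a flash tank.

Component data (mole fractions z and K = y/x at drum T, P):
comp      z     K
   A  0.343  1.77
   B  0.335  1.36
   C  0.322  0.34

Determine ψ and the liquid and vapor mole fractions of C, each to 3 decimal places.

ψ = 0.444, x_C = 0.456, y_C = 0.155

Material balance + equilibrium reduce to Σ zᵢ(Kᵢ−1)/(1+ψ(Kᵢ−1)) = 0.
Feasibility: ΣzᵢKᵢ = 1.172, Σzᵢ/Kᵢ = 1.387 — both > 1, two phases present.
Newton–Raphson from ψ = 0.38:
  ψ = 0.380: g = 0.0267, g' = -0.405 → ψ = 0.446
  ψ = 0.446: g = -0.0007, g' = -0.427 → ψ = 0.444
Converged at ψ = 0.444.
Compositions from xᵢ = zᵢ/(1+ψ(Kᵢ−1)), yᵢ = Kᵢxᵢ:
  A: x = 0.256, y = 0.452
  B: x = 0.289, y = 0.393
  C: x = 0.456, y = 0.155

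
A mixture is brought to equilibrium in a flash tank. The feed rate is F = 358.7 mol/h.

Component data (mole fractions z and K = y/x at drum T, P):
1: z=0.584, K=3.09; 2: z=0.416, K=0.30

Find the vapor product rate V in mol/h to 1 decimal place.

V = 227.9 mol/h

Rachford–Rice: g(β) = Σ zᵢ(Kᵢ−1)/(1+β(Kᵢ−1)) = 0.
g(0) = ΣzᵢKᵢ − 1 = 0.929 and g(1) = 1 − Σzᵢ/Kᵢ = -0.576, so a root lies in (0, 1).
Iterate (Newton) starting at β = 0.44:
  β = 0.440: g = 0.2150, g' = -1.118 → β = 0.632
  β = 0.632: g = 0.0033, g' = -1.129 → β = 0.635
Converged at β = 0.635.
Then V = β·F = 0.6352·358.7 = 227.9 mol/h and L = F − V = 130.8 mol/h.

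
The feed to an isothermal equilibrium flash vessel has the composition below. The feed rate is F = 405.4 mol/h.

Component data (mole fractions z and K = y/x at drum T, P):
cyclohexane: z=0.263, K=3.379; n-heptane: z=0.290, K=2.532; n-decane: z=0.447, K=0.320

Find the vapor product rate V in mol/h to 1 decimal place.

V = 233.6 mol/h

Material balance + equilibrium reduce to Σ zᵢ(Kᵢ−1)/(1+β(Kᵢ−1)) = 0.
Check two-phase: ΣzᵢKᵢ = 1.766 > 1 and Σzᵢ/Kᵢ = 1.589 > 1, so g(0) = 0.766 > 0 and g(1) = -0.589 < 0.
Iterate (Newton) starting at β = 0.66:
  β = 0.660: g = -0.0871, g' = -1.074 → β = 0.579
  β = 0.579: g = -0.0026, g' = -1.017 → β = 0.576
Converged at β = 0.576.
Then V = β·F = 0.5763·405.4 = 233.6 mol/h and L = F − V = 171.8 mol/h.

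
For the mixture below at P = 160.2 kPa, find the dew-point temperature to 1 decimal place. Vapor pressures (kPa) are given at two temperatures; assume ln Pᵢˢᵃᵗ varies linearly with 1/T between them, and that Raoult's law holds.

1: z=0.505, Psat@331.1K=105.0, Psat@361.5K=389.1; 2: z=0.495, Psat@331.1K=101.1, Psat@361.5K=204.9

T = 344.1 K

Dew-point temperature: Σzᵢ·P/Pᵢˢᵃᵗ(T) = 1. Interpolate ln Pᵢˢᵃᵗ = aᵢ + bᵢ/T.
  T = 331.1 K: ΣzᵢP/Pᵢˢᵃᵗ = 1.5548
  T = 361.5 K: ΣzᵢP/Pᵢˢᵃᵗ = 0.5949
  T = 346.3 K: ΣzᵢP/Pᵢˢᵃᵗ = 0.9314
  T = 338.7 K: ΣzᵢP/Pᵢˢᵃᵗ = 1.1928
  T = 342.5 K: ΣzᵢP/Pᵢˢᵃᵗ = 1.0518
  T = 344.4 K: ΣzᵢP/Pᵢˢᵃᵗ = 0.9893
Interpolating between 342.5 K and 344.4 K gives T ≈ 344.1 K.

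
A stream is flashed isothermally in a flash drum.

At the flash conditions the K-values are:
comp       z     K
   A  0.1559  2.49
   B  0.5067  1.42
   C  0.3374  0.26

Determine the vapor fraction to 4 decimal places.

Newton iteration, ψ⁰ = 0.5:
  ψ = 0.5000: g = -0.08731, g' = -0.6402 → ψ = 0.3636
  ψ = 0.3636: g = -0.00631, g' = -0.5587 → ψ = 0.3523
Converged at ψ = 0.3523.

ψ = 0.3523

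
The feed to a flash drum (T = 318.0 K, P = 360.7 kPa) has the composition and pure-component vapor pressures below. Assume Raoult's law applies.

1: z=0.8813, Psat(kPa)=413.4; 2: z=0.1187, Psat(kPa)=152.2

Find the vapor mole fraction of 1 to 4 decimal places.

y_1 = 0.9149

Raoult's law: Kᵢ = Pᵢˢᵃᵗ/P = Pᵢˢᵃᵗ/360.7.
  K_1 = 413.4/360.7 = 1.146105, K_2 = 152.2/360.7 = 0.421957
Rachford–Rice: g(ψ) = Σ zᵢ(Kᵢ−1)/(1+ψ(Kᵢ−1)) = 0.
Feasibility: ΣzᵢKᵢ = 1.0601, Σzᵢ/Kᵢ = 1.0503 — both > 1, two phases present.
Iterate (Newton) starting at ψ = 0.5:
  ψ = 0.5000: g = 0.02349, g' = -0.0948 → ψ = 0.7478
  ψ = 0.7478: g = -0.00477, g' = -0.1383 → ψ = 0.7133
  ψ = 0.7133: g = -0.00014, g' = -0.1303 → ψ = 0.7122
Converged at ψ = 0.7122.
Compositions from xᵢ = zᵢ/(1+ψ(Kᵢ−1)), yᵢ = Kᵢxᵢ:
  1: x = 0.7982, y = 0.9149
  2: x = 0.2018, y = 0.0851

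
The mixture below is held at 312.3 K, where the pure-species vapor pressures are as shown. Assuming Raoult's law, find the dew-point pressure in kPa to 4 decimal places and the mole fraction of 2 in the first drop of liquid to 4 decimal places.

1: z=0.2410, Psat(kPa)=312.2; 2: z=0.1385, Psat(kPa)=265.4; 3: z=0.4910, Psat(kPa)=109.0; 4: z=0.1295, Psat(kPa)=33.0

At the dew point ψ → 1, so Σzᵢ/Kᵢ = 1 with Kᵢ = Pᵢˢᵃᵗ/P ⇒ 1/P = Σzᵢ/Pᵢˢᵃᵗ.
1/P = 0.2410/312.2 + 0.1385/265.4 + 0.4910/109.0 + 0.1295/33.0 = 0.0097226 ⇒ P = 102.8529 kPa
xᵢ = zᵢP/Pᵢˢᵃᵗ ⇒ x_2 = 0.1385·102.8529/265.4 = 0.0537

Pdew = 102.8529 kPa, x_2 = 0.0537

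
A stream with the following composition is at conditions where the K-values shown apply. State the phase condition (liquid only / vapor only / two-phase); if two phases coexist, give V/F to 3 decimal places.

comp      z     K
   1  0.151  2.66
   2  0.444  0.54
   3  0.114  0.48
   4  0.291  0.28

liquid only

ΣzᵢKᵢ = 0.778; Σzᵢ/Kᵢ = 2.156.
Since ΣzᵢKᵢ < 1 the mixture is below its bubble point — single liquid phase.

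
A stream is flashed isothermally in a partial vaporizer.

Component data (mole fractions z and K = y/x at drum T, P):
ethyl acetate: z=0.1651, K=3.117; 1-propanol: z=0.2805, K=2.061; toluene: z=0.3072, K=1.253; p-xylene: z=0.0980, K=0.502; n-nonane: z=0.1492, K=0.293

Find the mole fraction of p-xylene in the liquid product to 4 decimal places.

Material balance + equilibrium reduce to Σ zᵢ(Kᵢ−1)/(1+β(Kᵢ−1)) = 0.
Check two-phase: ΣzᵢKᵢ = 1.5706 > 1 and Σzᵢ/Kᵢ = 1.1387 > 1, so g(0) = 0.5706 > 0 and g(1) = -0.1387 < 0.
Iterate (Newton) starting at β = 0.5:
  β = 0.5000: g = 0.20509, g' = -0.5464 → β = 0.8753
  β = 0.8753: g = -0.02283, g' = -0.7787 → β = 0.8460
  β = 0.8460: g = -0.00073, g' = -0.7304 → β = 0.8450
Converged at β = 0.8450.
Compositions from xᵢ = zᵢ/(1+β(Kᵢ−1)), yᵢ = Kᵢxᵢ:
  ethyl acetate: x = 0.0592, y = 0.1845
  1-propanol: x = 0.1479, y = 0.3048
  toluene: x = 0.2531, y = 0.3171
  p-xylene: x = 0.1692, y = 0.0849
  n-nonane: x = 0.3706, y = 0.1086

x_p-xylene = 0.1692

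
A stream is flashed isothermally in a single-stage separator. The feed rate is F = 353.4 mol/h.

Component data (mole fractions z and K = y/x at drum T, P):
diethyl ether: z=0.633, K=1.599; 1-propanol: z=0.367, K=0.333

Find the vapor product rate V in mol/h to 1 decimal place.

V = 118.9 mol/h

Material balance + equilibrium reduce to Σ zᵢ(Kᵢ−1)/(1+ψ(Kᵢ−1)) = 0.
Feasibility: ΣzᵢKᵢ = 1.134, Σzᵢ/Kᵢ = 1.498 — both > 1, two phases present.
Binary case is linear: z₁(K₁−1)(1+ψ(K₂−1)) + z₂(K₂−1)(1+ψ(K₁−1)) = 0
⇒ ψ = [z₁(K₁−1)+z₂(K₂−1)] / [−(K₁−1)(K₂−1)] = 0.1344/0.3995 = 0.336
Then V = ψ·F = 0.3363·353.4 = 118.9 mol/h and L = F − V = 234.5 mol/h.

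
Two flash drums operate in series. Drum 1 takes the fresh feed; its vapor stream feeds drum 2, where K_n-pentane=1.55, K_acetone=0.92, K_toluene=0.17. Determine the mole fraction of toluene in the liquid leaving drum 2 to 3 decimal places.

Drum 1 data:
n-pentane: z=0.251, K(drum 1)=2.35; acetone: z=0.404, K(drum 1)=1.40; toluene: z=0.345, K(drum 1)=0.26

x_toluene (drum 2) = 0.170

Drum 1:
Newton iteration, ψ₁⁰ = 0.5:
  ψ₁ = 0.500: g = -0.0683, g' = -0.684 → ψ₁ = 0.400
  ψ₁ = 0.400: g = -0.0034, g' = -0.622 → ψ₁ = 0.395
Converged at ψ₁ = 0.395.
Drum-1 compositions:
  n-pentane: x = 0.164, y = 0.385
  acetone: x = 0.349, y = 0.488
  toluene: x = 0.487, y = 0.127
Drum-2 feed = drum-1 vapor: z₂ = (0.3848, 0.4885, 0.1267).
Drum 2:
Material balance + equilibrium reduce to Σ zᵢ(Kᵢ−1)/(1+ψ₂(Kᵢ−1)) = 0.
Feasibility: ΣzᵢKᵢ = 1.067, Σzᵢ/Kᵢ = 1.525 — both > 1, two phases present.
Newton iteration, ψ₂⁰ = 0.5:
  ψ₂ = 0.500: g = -0.0545, g' = -0.330 → ψ₂ = 0.335
  ψ₂ = 0.335: g = -0.0071, g' = -0.254 → ψ₂ = 0.307
Converged at ψ₂ = 0.307.
  n-pentane: x = 0.329, y = 0.510
  acetone: x = 0.501, y = 0.461
  toluene: x = 0.170, y = 0.029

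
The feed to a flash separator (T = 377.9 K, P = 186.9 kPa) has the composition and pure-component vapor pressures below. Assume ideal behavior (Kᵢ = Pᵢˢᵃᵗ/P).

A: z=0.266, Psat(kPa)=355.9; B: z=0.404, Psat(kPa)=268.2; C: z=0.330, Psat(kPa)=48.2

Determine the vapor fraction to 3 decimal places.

Raoult's law: Kᵢ = Pᵢˢᵃᵗ/P = Pᵢˢᵃᵗ/186.9.
  K_A = 355.9/186.9 = 1.90423, K_B = 268.2/186.9 = 1.43499, K_C = 48.2/186.9 = 0.25789
Let ψ = V/F and solve Σ zᵢ(Kᵢ−1)/(1+ψ(Kᵢ−1)) = 0.
Check two-phase: ΣzᵢKᵢ = 1.171 > 1 and Σzᵢ/Kᵢ = 1.701 > 1, so g(0) = 0.171 > 0 and g(1) = -0.701 < 0.
Newton–Raphson from ψ = 0.62:
  ψ = 0.620: g = -0.1611, g' = -0.760 → ψ = 0.408
  ψ = 0.408: g = -0.0264, g' = -0.545 → ψ = 0.360
  ψ = 0.360: g = -0.0007, g' = -0.519 → ψ = 0.359
Converged at ψ = 0.359.

ψ = 0.359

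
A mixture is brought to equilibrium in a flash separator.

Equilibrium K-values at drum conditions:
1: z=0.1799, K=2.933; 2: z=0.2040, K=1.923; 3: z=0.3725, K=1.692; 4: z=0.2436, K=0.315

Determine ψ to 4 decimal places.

ψ = 0.8499

Newton iteration, ψ⁰ = 0.63:
  ψ = 0.6300: g = 0.16182, g' = -0.6464 → ψ = 0.8803
  ψ = 0.8803: g = -0.02758, g' = -0.9393 → ψ = 0.8510
  ψ = 0.8510: g = -0.00092, g' = -0.8784 → ψ = 0.8499
Converged at ψ = 0.8499.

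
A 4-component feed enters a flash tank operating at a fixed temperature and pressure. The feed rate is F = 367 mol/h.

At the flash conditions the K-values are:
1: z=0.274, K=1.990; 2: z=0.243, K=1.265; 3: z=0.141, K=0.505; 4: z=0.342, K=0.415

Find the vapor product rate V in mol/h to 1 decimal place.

V = 58.2 mol/h

Iterate (Newton) starting at ψ = 0.48:
  ψ = 0.480: g = -0.1287, g' = -0.423 → ψ = 0.175
  ψ = 0.175: g = -0.0067, g' = -0.397 → ψ = 0.158
  ψ = 0.158: g = 0.0000, g' = -0.399 → ψ = 0.159
Converged at ψ = 0.159.
Then V = ψ·F = 0.1585·367 = 58.2 mol/h and L = F − V = 308.8 mol/h.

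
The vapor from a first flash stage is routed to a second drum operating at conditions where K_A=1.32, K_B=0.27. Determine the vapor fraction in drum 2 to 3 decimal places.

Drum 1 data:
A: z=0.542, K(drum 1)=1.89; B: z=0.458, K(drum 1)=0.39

Drum 1:
Let ψ₁ = V/F and solve Σ zᵢ(Kᵢ−1)/(1+ψ₁(Kᵢ−1)) = 0.
Feasibility: ΣzᵢKᵢ = 1.203, Σzᵢ/Kᵢ = 1.461 — both > 1, two phases present.
Newton–Raphson from ψ₁ = 0.5:
  ψ₁ = 0.500: g = -0.0682, g' = -0.558 → ψ₁ = 0.378
  ψ₁ = 0.378: g = -0.0021, g' = -0.528 → ψ₁ = 0.374
Converged at ψ₁ = 0.374.
Drum-1 compositions:
  A: x = 0.407, y = 0.769
  B: x = 0.593, y = 0.231
Drum-2 feed = drum-1 vapor: z₂ = (0.7686, 0.2314).
Drum 2:
Newton–Raphson from ψ₂ = 0.7:
  ψ₂ = 0.700: g = -0.1445, g' = -0.568 → ψ₂ = 0.446
  ψ₂ = 0.446: g = -0.0351, g' = -0.331 → ψ₂ = 0.340
  ψ₂ = 0.340: g = -0.0028, g' = -0.282 → ψ₂ = 0.330
Converged at ψ₂ = 0.330.
  A: x = 0.695, y = 0.918
  B: x = 0.305, y = 0.082

V/F (drum 2) = 0.330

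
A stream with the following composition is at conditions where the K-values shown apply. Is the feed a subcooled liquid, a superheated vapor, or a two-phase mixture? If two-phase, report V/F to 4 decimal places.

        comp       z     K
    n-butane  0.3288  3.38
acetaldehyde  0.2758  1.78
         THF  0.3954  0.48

ΣzᵢKᵢ = 1.7921; Σzᵢ/Kᵢ = 1.0760.
Both exceed 1, so a two-phase solution exists.
Let ψ = V/F and solve Σ zᵢ(Kᵢ−1)/(1+ψ(Kᵢ−1)) = 0.
Newton–Raphson from ψ = 0.5:
  ψ = 0.5000: g = 0.23424, g' = -0.6704 → ψ = 0.8494
  ψ = 0.8494: g = 0.02012, g' = -0.6077 → ψ = 0.8825
  ψ = 0.8825: g = -0.00016, g' = -0.6178 → ψ = 0.8822
Converged at ψ = 0.8822.

two-phase, V/F = 0.8822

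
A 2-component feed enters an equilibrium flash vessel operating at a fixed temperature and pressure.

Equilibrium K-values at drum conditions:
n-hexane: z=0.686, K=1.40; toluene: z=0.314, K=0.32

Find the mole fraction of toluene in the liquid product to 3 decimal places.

x_toluene = 0.370

Binary case is linear: z₁(K₁−1)(1+ψ(K₂−1)) + z₂(K₂−1)(1+ψ(K₁−1)) = 0
⇒ ψ = [z₁(K₁−1)+z₂(K₂−1)] / [−(K₁−1)(K₂−1)] = 0.0609/0.2720 = 0.224
Compositions from xᵢ = zᵢ/(1+ψ(Kᵢ−1)), yᵢ = Kᵢxᵢ:
  n-hexane: x = 0.630, y = 0.881
  toluene: x = 0.370, y = 0.119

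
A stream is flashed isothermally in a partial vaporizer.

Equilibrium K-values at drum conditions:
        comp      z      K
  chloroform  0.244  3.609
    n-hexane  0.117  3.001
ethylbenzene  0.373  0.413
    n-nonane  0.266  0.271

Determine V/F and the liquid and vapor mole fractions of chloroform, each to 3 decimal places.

V/F = 0.291, x_chloroform = 0.139, y_chloroform = 0.501

Newton iteration, V/F⁰ = 0.5:
  V/F = 0.500: g = -0.2218, g' = -1.037 → V/F = 0.286
  V/F = 0.286: g = 0.0051, g' = -1.145 → V/F = 0.291
Converged at V/F = 0.291.
Compositions from xᵢ = zᵢ/(1+V/F(Kᵢ−1)), yᵢ = Kᵢxᵢ:
  chloroform: x = 0.139, y = 0.501
  n-hexane: x = 0.074, y = 0.222
  ethylbenzene: x = 0.450, y = 0.186
  n-nonane: x = 0.338, y = 0.091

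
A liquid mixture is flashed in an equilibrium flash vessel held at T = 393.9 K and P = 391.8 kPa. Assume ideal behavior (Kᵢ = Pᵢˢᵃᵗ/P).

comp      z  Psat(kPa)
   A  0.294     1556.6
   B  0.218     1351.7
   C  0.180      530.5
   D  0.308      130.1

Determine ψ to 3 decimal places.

ψ = 0.845

Raoult's law: Kᵢ = Pᵢˢᵃᵗ/P = Pᵢˢᵃᵗ/391.8.
  K_A = 1556.6/391.8 = 3.97295, K_B = 1351.7/391.8 = 3.44997, K_C = 530.5/391.8 = 1.35401, K_D = 130.1/391.8 = 0.33206
Let ψ = V/F and solve Σ zᵢ(Kᵢ−1)/(1+ψ(Kᵢ−1)) = 0.
Feasibility: ΣzᵢKᵢ = 2.266, Σzᵢ/Kᵢ = 1.198 — both > 1, two phases present.
Iterate (Newton) starting at ψ = 0.4:
  ψ = 0.400: g = 0.4441, g' = -1.149 → ψ = 0.786
  ψ = 0.786: g = 0.0608, g' = -1.010 → ψ = 0.847
  ψ = 0.847: g = -0.0022, g' = -1.090 → ψ = 0.845
Converged at ψ = 0.845.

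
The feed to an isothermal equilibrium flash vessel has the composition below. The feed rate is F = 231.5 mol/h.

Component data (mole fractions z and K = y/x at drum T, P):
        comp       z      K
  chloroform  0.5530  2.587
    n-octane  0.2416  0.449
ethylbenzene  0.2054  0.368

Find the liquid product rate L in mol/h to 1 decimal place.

Rachford–Rice: g(ψ) = Σ zᵢ(Kᵢ−1)/(1+ψ(Kᵢ−1)) = 0.
g(0) = ΣzᵢKᵢ − 1 = 0.6147 and g(1) = 1 − Σzᵢ/Kᵢ = -0.3100, so a root lies in (0, 1).
Iterate (Newton) starting at ψ = 0.5:
  ψ = 0.5000: g = 0.11580, g' = -0.7481 → ψ = 0.6548
  ψ = 0.6548: g = 0.00066, g' = -0.7532 → ψ = 0.6557
Converged at ψ = 0.6557.
Then V = ψ·F = 0.6557·231.5 = 151.8 mol/h and L = F − V = 79.7 mol/h.

L = 79.7 mol/h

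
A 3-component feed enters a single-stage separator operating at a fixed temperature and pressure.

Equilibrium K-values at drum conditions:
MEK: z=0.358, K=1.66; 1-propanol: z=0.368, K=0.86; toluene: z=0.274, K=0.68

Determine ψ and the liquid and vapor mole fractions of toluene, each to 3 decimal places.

ψ = 0.634, x_toluene = 0.344, y_toluene = 0.234

Material balance + equilibrium reduce to Σ zᵢ(Kᵢ−1)/(1+ψ(Kᵢ−1)) = 0.
Check two-phase: ΣzᵢKᵢ = 1.097 > 1 and Σzᵢ/Kᵢ = 1.047 > 1, so g(0) = 0.097 > 0 and g(1) = -0.047 < 0.
Newton–Raphson from ψ = 0.5:
  ψ = 0.500: g = 0.0179, g' = -0.136 → ψ = 0.631
  ψ = 0.631: g = 0.0004, g' = -0.130 → ψ = 0.634
Converged at ψ = 0.634.
Compositions from xᵢ = zᵢ/(1+ψ(Kᵢ−1)), yᵢ = Kᵢxᵢ:
  MEK: x = 0.252, y = 0.419
  1-propanol: x = 0.404, y = 0.347
  toluene: x = 0.344, y = 0.234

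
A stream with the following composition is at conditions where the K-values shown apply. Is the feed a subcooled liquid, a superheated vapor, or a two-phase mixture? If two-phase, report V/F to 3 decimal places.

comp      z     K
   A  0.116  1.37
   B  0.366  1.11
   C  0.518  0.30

subcooled liquid

ΣzᵢKᵢ = 0.721; Σzᵢ/Kᵢ = 2.141.
Since ΣzᵢKᵢ < 1 the mixture is below its bubble point — single liquid phase.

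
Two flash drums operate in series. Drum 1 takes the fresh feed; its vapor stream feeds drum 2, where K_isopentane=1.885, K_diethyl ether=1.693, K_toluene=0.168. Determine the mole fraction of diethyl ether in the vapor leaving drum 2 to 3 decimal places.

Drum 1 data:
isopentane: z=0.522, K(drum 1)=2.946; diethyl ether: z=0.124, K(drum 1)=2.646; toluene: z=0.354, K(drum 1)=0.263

Drum 1:
Rachford–Rice: g(ψ₁) = Σ zᵢ(Kᵢ−1)/(1+ψ₁(Kᵢ−1)) = 0.
Feasibility: ΣzᵢKᵢ = 1.959, Σzᵢ/Kᵢ = 1.570 — both > 1, two phases present.
Newton iteration, ψ₁⁰ = 0.5:
  ψ₁ = 0.500: g = 0.2137, g' = -1.091 → ψ₁ = 0.696
  ψ₁ = 0.696: g = -0.0089, g' = -1.240 → ψ₁ = 0.689
Converged at ψ₁ = 0.689.
Drum-1 compositions:
  isopentane: x = 0.223, y = 0.657
  diethyl ether: x = 0.058, y = 0.154
  toluene: x = 0.719, y = 0.189
Drum-2 feed = drum-1 vapor: z₂ = (0.6572, 0.1538, 0.1890).
Drum 2:
Material balance + equilibrium reduce to Σ zᵢ(Kᵢ−1)/(1+ψ₂(Kᵢ−1)) = 0.
g(0) = ΣzᵢKᵢ − 1 = 0.531 and g(1) = 1 − Σzᵢ/Kᵢ = -0.565, so a root lies in (0, 1).
Iterate (Newton) starting at ψ₂ = 0.5:
  ψ₂ = 0.500: g = 0.2130, g' = -0.672 → ψ₂ = 0.817
  ψ₂ = 0.817: g = -0.0856, g' = -1.480 → ψ₂ = 0.759
  ψ₂ = 0.759: g = -0.0093, g' = -1.180 → ψ₂ = 0.751
Converged at ψ₂ = 0.751.
  isopentane: x = 0.395, y = 0.744
  diethyl ether: x = 0.101, y = 0.171
  toluene: x = 0.504, y = 0.085

y_diethyl ether (drum 2) = 0.171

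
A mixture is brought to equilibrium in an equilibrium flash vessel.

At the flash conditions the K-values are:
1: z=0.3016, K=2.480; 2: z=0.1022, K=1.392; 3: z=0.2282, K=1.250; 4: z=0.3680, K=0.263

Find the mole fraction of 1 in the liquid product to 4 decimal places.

x_1 = 0.1941

Material balance + equilibrium reduce to Σ zᵢ(Kᵢ−1)/(1+ψ(Kᵢ−1)) = 0.
Check two-phase: ΣzᵢKᵢ = 1.2723 > 1 and Σzᵢ/Kᵢ = 1.7768 > 1, so g(0) = 0.2723 > 0 and g(1) = -0.7768 < 0.
Newton–Raphson from ψ = 0.5:
  ψ = 0.5000: g = -0.08874, g' = -0.7417 → ψ = 0.3804
  ψ = 0.3804: g = -0.00430, g' = -0.6802 → ψ = 0.3740
Converged at ψ = 0.3740.
Compositions from xᵢ = zᵢ/(1+ψ(Kᵢ−1)), yᵢ = Kᵢxᵢ:
  1: x = 0.1941, y = 0.4815
  2: x = 0.0891, y = 0.1241
  3: x = 0.2087, y = 0.2609
  4: x = 0.5080, y = 0.1336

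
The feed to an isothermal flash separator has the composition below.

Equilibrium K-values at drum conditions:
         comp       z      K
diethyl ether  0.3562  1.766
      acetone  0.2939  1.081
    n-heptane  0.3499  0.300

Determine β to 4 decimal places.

β = 0.1359

Material balance + equilibrium reduce to Σ zᵢ(Kᵢ−1)/(1+β(Kᵢ−1)) = 0.
Check two-phase: ΣzᵢKᵢ = 1.0517 > 1 and Σzᵢ/Kᵢ = 1.6399 > 1, so g(0) = 0.0517 > 0 and g(1) = -0.6399 < 0.
Iterate (Newton) starting at β = 0.66:
  β = 0.6600: g = -0.25143, g' = -0.6863 → β = 0.2936
  β = 0.2936: g = -0.06230, g' = -0.4128 → β = 0.1427
  β = 0.1427: g = -0.00262, g' = -0.3833 → β = 0.1359
Converged at β = 0.1359.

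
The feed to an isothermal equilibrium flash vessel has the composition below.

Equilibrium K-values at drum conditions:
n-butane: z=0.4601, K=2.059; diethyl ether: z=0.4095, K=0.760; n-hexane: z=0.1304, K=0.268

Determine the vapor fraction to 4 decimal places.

ψ = 0.6285

Iterate (Newton) starting at ψ = 0.5:
  ψ = 0.5000: g = 0.05633, g' = -0.4249 → ψ = 0.6326
  ψ = 0.6326: g = -0.00186, g' = -0.4602 → ψ = 0.6285
Converged at ψ = 0.6285.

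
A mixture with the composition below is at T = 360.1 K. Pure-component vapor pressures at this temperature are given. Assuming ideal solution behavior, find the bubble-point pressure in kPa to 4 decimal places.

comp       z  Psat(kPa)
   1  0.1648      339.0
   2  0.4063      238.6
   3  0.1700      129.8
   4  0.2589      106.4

At the bubble point ψ → 0, so ΣzᵢKᵢ = 1 with Kᵢ = Pᵢˢᵃᵗ/P ⇒ P = ΣzᵢPᵢˢᵃᵗ.
P = 0.1648·339.0 + 0.4063·238.6 + 0.1700·129.8 + 0.2589·106.4 = 202.4233 kPa

Pbub = 202.4233 kPa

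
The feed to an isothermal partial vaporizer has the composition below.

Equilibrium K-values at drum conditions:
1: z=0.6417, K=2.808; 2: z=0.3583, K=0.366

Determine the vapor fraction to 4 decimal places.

Rachford–Rice: g(ψ) = Σ zᵢ(Kᵢ−1)/(1+ψ(Kᵢ−1)) = 0.
Feasibility: ΣzᵢKᵢ = 1.9330, Σzᵢ/Kᵢ = 1.2075 — both > 1, two phases present.
Binary case is linear: z₁(K₁−1)(1+ψ(K₂−1)) + z₂(K₂−1)(1+ψ(K₁−1)) = 0
⇒ ψ = [z₁(K₁−1)+z₂(K₂−1)] / [−(K₁−1)(K₂−1)] = 0.93303/1.14627 = 0.8140

ψ = 0.8140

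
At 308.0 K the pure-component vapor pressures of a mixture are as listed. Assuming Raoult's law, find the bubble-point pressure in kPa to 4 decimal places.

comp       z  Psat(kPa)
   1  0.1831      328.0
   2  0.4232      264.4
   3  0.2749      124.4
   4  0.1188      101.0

At the bubble point ψ → 0, so ΣzᵢKᵢ = 1 with Kᵢ = Pᵢˢᵃᵗ/P ⇒ P = ΣzᵢPᵢˢᵃᵗ.
P = 0.1831·328.0 + 0.4232·264.4 + 0.2749·124.4 + 0.1188·101.0 = 218.1472 kPa

Pbub = 218.1472 kPa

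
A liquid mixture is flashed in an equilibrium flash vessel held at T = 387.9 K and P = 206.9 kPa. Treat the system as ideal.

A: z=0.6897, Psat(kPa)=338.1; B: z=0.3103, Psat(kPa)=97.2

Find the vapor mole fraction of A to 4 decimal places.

Raoult's law: Kᵢ = Pᵢˢᵃᵗ/P = Pᵢˢᵃᵗ/206.9.
  K_A = 338.1/206.9 = 1.634123, K_B = 97.2/206.9 = 0.469792
Let ψ = V/F and solve Σ zᵢ(Kᵢ−1)/(1+ψ(Kᵢ−1)) = 0.
g(0) = ΣzᵢKᵢ − 1 = 0.2728 and g(1) = 1 − Σzᵢ/Kᵢ = -0.0826, so a root lies in (0, 1).
Binary case is linear: z₁(K₁−1)(1+ψ(K₂−1)) + z₂(K₂−1)(1+ψ(K₁−1)) = 0
⇒ ψ = [z₁(K₁−1)+z₂(K₂−1)] / [−(K₁−1)(K₂−1)] = 0.27283/0.33622 = 0.8115
Compositions from xᵢ = zᵢ/(1+ψ(Kᵢ−1)), yᵢ = Kᵢxᵢ:
  A: x = 0.4554, y = 0.7441
  B: x = 0.5446, y = 0.2559

y_A = 0.7441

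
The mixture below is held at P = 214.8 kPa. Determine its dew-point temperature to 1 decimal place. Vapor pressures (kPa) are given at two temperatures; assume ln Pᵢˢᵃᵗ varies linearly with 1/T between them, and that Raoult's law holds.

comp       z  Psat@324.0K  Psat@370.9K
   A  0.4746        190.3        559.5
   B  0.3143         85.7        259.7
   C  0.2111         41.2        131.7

T = 359.8 K

Dew-point temperature: Σzᵢ·P/Pᵢˢᵃᵗ(T) = 1. Interpolate ln Pᵢˢᵃᵗ = aᵢ + bᵢ/T.
  T = 324.0 K: ΣzᵢP/Pᵢˢᵃᵗ = 2.4241
  T = 370.9 K: ΣzᵢP/Pᵢˢᵃᵗ = 0.7865
  T = 347.4 K: ΣzᵢP/Pᵢˢᵃᵗ = 1.3307
  T = 359.1 K: ΣzᵢP/Pᵢˢᵃᵗ = 1.0153
  T = 365.0 K: ΣzᵢP/Pᵢˢᵃᵗ = 0.8918
  T = 362.1 K: ΣzᵢP/Pᵢˢᵃᵗ = 0.9500
  T = 360.6 K: ΣzᵢP/Pᵢˢᵃᵗ = 0.9820
Interpolating between 359.1 K and 360.6 K gives T ≈ 359.8 K.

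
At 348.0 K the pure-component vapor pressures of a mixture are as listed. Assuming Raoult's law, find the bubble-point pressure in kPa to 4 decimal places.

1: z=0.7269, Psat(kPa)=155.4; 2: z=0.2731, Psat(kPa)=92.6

At the bubble point ψ → 0, so ΣzᵢKᵢ = 1 with Kᵢ = Pᵢˢᵃᵗ/P ⇒ P = ΣzᵢPᵢˢᵃᵗ.
P = 0.7269·155.4 + 0.2731·92.6 = 138.2493 kPa

Pbub = 138.2493 kPa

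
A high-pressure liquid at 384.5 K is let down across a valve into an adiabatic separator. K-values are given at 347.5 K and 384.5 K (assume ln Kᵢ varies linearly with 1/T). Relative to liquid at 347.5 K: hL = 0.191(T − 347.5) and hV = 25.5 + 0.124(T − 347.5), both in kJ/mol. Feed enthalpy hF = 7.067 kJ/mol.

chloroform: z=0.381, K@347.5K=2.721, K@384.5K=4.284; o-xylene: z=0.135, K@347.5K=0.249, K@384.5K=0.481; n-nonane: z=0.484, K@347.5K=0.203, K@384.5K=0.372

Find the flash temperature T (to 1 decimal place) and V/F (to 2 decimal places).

Adiabatic flash: solve Rachford–Rice at each trial T, then check hF = ψ·hV(T) + (1−ψ)·hL(T).
  T = 347.5 K: K = (2.721, 0.249, 0.203), RR gives ψ = 0.124, H_out = 3.173 kJ/mol
  T = 384.5 K: K = (4.284, 0.481, 0.372), RR gives ψ = 0.441, H_out = 17.216 kJ/mol
  T = 366.0 K: K = (3.454, 0.352, 0.279), RR gives ψ = 0.288, H_out = 10.517 kJ/mol
  T = 356.8 K: K = (3.077, 0.298, 0.239), RR gives ψ = 0.211, H_out = 7.030 kJ/mol
  T = 361.4 K: K = (3.262, 0.324, 0.259), RR gives ψ = 0.250, H_out = 8.802 kJ/mol
  T = 359.1 K: K = (3.169, 0.311, 0.249), RR gives ψ = 0.231, H_out = 7.924 kJ/mol
Linear interpolation between T = 356.8 (H_out = 7.030) and T = 359.1 (H_out = 7.924) on hF = 7.067 gives T ≈ 356.9 K, at which ψ = 0.21.

T = 356.9 K, V/F = 0.21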